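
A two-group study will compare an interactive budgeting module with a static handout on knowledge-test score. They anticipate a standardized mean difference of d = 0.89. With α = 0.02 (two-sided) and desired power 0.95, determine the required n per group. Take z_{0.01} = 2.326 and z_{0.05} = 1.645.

For two independent groups with equal n: n = 2·((z_{α/2} + z_β) / d)².
z_{α/2} + z_β = 2.326 + 1.645 = 3.971.
n = 2 × (3.971 / 0.89)² = 2 × 4.462² = 2 × 19.91 = 39.8.
Round up to the next whole participant.

n = 40 per group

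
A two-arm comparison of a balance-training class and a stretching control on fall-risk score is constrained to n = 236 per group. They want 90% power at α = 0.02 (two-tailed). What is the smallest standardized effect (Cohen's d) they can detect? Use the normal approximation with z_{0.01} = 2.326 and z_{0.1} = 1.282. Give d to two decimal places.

For two independent groups of n = 236 each: d_min = (z_{α/2} + z_β)·√(2/n).
z-sum = 2.326 + 1.282 = 3.608.
d_min = 3.608 × √(2/236) = 3.608 × 0.0921 = 0.332.

d_min ≈ 0.33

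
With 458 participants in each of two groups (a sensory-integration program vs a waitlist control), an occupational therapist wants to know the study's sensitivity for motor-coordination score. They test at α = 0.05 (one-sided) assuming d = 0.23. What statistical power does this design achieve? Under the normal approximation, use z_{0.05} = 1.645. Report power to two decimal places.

power ≈ 0.97

For two equal groups, power = Φ(d·√(n/2) − z_{α}).
d·√(n/2) = 0.23 × √(458/2) = 0.23 × 15.133 = 3.481.
z_β = 3.481 − 1.645 = 1.836.
Power = Φ(1.836) = 0.967.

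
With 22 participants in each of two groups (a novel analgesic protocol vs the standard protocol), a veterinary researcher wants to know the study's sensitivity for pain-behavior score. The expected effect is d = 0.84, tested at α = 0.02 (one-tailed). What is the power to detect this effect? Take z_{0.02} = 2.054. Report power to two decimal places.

power ≈ 0.77

For two equal groups, power = Φ(d·√(n/2) − z_{α}).
d·√(n/2) = 0.84 × √(22/2) = 0.84 × 3.317 = 2.786.
z_β = 2.786 − 2.054 = 0.732.
Power = Φ(0.732) = 0.768.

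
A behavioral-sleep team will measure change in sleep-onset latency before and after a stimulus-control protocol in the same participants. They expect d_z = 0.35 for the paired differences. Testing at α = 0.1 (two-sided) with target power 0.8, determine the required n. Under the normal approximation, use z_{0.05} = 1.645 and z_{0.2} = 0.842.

For a paired (one-sample on differences) test: n = ((z_{α/2} + z_β) / d)².
z_{α/2} + z_β = 1.645 + 0.842 = 2.487.
n = (2.487 / 0.35)² = 7.106² = 50.49.
Round up.

n = 51 pairs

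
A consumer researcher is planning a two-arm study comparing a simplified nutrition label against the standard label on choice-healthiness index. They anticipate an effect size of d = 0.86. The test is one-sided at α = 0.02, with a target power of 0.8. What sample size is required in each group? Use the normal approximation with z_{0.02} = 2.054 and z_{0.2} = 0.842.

For two independent groups with equal n: n = 2·((z_{α} + z_β) / d)².
z_{α} + z_β = 2.054 + 0.842 = 2.896.
n = 2 × (2.896 / 0.86)² = 2 × 3.367² = 2 × 11.34 = 22.7.
Round up to the next whole participant.

n = 23 per group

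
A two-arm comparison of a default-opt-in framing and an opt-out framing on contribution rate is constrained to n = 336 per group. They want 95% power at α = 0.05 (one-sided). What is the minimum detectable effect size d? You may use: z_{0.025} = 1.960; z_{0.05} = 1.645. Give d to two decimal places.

For two independent groups of n = 336 each: d_min = (z_{α} + z_β)·√(2/n).
z-sum = 1.645 + 1.645 = 3.290.
d_min = 3.290 × √(2/336) = 3.290 × 0.0772 = 0.254.

d_min ≈ 0.25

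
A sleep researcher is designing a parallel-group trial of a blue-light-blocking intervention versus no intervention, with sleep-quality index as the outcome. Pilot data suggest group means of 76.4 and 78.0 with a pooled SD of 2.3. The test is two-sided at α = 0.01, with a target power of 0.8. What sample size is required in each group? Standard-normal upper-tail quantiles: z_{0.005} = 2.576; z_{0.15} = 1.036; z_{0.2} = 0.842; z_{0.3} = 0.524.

n = 49 per group

Cohen's d = |M₁ − M₂| / SD_pooled = |76.4 − 78.0| / 2.3 = 1.6 / 2.3 = 0.696.
For two independent groups with equal n: n = 2·((z_{α/2} + z_β) / d)².
z_{α/2} + z_β = 2.576 + 0.842 = 3.418.
n = 2 × (3.418 / 0.696)² = 2 × 4.911² = 2 × 24.12 = 48.2.
Round up to the next whole participant.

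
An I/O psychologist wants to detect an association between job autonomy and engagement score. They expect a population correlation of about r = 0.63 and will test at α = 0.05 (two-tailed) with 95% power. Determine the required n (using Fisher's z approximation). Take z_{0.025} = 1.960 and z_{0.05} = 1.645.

Fisher's z: C = ½·ln((1+r)/(1−r)) = ½·ln(4.4054) = 0.7414.
n = ((z_{α/2} + z_β)/C)² + 3.
(1.960 + 1.645) / 0.7414 = 3.605 / 0.7414 = 4.862.
n = 4.862² + 3 = 23.64 + 3 = 26.6.
Round up.

n = 27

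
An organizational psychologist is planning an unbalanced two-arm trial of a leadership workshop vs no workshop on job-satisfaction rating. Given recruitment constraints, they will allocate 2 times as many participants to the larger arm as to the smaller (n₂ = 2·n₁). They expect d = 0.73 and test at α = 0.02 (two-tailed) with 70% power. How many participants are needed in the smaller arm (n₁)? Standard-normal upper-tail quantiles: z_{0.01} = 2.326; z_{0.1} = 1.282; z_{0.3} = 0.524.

n₁ = 23

With allocation ratio k = n₂/n₁ = 2, Var(x̄₁−x̄₂) = σ²(1/n₁ + 1/(k·n₁)) = σ²·(k+1)/(k·n₁).
So n₁ = (1 + 1/k)·((z_{α/2} + z_β)/d)² = 1.500 × (2.850/0.73)².
n₁ = 1.500 × 15.24 = 22.9.
Round up: n₁ = 23, giving n₂ = 2 × 23 = 46.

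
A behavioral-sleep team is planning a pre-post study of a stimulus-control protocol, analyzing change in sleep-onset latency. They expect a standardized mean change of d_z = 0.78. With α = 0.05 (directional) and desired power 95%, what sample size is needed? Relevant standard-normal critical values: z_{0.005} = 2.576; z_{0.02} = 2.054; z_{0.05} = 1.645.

n = 18 pairs

For a paired (one-sample on differences) test: n = ((z_{α} + z_β) / d)².
z_{α} + z_β = 1.645 + 1.645 = 3.290.
n = (3.290 / 0.78)² = 4.218² = 17.79.
Round up.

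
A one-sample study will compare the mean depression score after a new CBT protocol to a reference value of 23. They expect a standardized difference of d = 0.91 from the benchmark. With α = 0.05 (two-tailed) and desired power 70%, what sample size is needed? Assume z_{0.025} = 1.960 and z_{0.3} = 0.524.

n = 8

For a one-sample test: n = ((z_{α/2} + z_β) / d)².
z_{α/2} + z_β = 1.960 + 0.524 = 2.484.
n = (2.484 / 0.91)² = 2.730² = 7.45.
Round up.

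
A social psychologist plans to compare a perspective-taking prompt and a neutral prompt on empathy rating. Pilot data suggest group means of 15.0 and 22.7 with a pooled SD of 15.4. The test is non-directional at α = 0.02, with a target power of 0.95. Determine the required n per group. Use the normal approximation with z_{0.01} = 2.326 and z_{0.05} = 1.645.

Cohen's d = |M₁ − M₂| / SD_pooled = |15.0 − 22.7| / 15.4 = 7.7 / 15.4 = 0.500.
For two independent groups with equal n: n = 2·((z_{α/2} + z_β) / d)².
z_{α/2} + z_β = 2.326 + 1.645 = 3.971.
n = 2 × (3.971 / 0.500)² = 2 × 7.942² = 2 × 63.08 = 126.2.
Round up to the next whole participant.

n = 127 per group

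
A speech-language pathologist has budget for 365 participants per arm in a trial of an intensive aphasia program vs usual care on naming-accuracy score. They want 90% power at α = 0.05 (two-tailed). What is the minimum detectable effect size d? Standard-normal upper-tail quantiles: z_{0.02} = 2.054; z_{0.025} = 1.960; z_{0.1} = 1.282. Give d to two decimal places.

For two independent groups of n = 365 each: d_min = (z_{α/2} + z_β)·√(2/n).
z-sum = 1.960 + 1.282 = 3.242.
d_min = 3.242 × √(2/365) = 3.242 × 0.0740 = 0.240.

d_min ≈ 0.24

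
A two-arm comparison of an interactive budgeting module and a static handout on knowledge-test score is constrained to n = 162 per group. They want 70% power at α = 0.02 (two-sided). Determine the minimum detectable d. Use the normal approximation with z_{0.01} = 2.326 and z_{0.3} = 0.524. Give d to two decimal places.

For two independent groups of n = 162 each: d_min = (z_{α/2} + z_β)·√(2/n).
z-sum = 2.326 + 0.524 = 2.850.
d_min = 2.850 × √(2/162) = 2.850 × 0.1111 = 0.317.

d_min ≈ 0.32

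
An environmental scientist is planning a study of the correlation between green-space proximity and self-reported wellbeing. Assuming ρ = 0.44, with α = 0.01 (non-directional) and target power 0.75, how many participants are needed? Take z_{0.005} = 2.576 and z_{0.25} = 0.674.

Fisher's z: C = ½·ln((1+r)/(1−r)) = ½·ln(2.5714) = 0.4722.
n = ((z_{α/2} + z_β)/C)² + 3.
(2.576 + 0.674) / 0.4722 = 3.250 / 0.4722 = 6.883.
n = 6.883² + 3 = 47.37 + 3 = 50.4.
Round up.

n = 51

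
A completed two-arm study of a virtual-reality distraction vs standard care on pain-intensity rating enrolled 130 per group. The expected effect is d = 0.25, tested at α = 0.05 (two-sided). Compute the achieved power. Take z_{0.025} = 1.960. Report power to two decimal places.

power ≈ 0.52

For two equal groups, power = Φ(d·√(n/2) − z_{α/2}).
d·√(n/2) = 0.25 × √(130/2) = 0.25 × 8.062 = 2.016.
z_β = 2.016 − 1.960 = 0.056.
Power = Φ(0.056) = 0.522.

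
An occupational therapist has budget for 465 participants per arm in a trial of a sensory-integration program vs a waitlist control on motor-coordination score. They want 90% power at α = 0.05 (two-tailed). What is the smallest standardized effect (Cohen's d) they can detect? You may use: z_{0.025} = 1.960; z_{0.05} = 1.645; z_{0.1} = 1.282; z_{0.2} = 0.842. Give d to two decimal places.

d_min ≈ 0.21

For two independent groups of n = 465 each: d_min = (z_{α/2} + z_β)·√(2/n).
z-sum = 1.960 + 1.282 = 3.242.
d_min = 3.242 × √(2/465) = 3.242 × 0.0656 = 0.213.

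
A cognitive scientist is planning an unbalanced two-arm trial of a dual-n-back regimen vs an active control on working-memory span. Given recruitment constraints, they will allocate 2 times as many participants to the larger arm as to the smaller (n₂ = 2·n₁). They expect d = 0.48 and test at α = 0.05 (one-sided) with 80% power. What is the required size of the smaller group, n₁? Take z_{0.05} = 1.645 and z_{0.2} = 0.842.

n₁ = 41

With allocation ratio k = n₂/n₁ = 2, Var(x̄₁−x̄₂) = σ²(1/n₁ + 1/(k·n₁)) = σ²·(k+1)/(k·n₁).
So n₁ = (1 + 1/k)·((z_{α} + z_β)/d)² = 1.500 × (2.487/0.48)².
n₁ = 1.500 × 26.85 = 40.3.
Round up: n₁ = 41, giving n₂ = 2 × 41 = 82.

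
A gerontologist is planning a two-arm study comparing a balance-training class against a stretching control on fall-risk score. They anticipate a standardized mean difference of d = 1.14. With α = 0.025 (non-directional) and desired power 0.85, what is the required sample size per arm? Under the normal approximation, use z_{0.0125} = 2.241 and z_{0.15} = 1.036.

For two independent groups with equal n: n = 2·((z_{α/2} + z_β) / d)².
z_{α/2} + z_β = 2.241 + 1.036 = 3.277.
n = 2 × (3.277 / 1.14)² = 2 × 2.875² = 2 × 8.26 = 16.5.
Round up to the next whole participant.

n = 17 per group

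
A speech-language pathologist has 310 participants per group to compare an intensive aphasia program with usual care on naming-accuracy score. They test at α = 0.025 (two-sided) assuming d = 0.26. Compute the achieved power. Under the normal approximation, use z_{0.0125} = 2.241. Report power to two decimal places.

power ≈ 0.84

For two equal groups, power = Φ(d·√(n/2) − z_{α/2}).
d·√(n/2) = 0.26 × √(310/2) = 0.26 × 12.450 = 3.237.
z_β = 3.237 − 2.241 = 0.996.
Power = Φ(0.996) = 0.840.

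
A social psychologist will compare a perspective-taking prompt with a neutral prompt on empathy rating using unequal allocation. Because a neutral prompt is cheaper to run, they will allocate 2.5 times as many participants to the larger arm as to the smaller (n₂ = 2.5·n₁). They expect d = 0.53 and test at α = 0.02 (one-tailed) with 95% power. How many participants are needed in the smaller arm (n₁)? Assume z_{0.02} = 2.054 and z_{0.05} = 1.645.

With allocation ratio k = n₂/n₁ = 2.5, Var(x̄₁−x̄₂) = σ²(1/n₁ + 1/(k·n₁)) = σ²·(k+1)/(k·n₁).
So n₁ = (1 + 1/k)·((z_{α} + z_β)/d)² = 1.400 × (3.699/0.53)².
n₁ = 1.400 × 48.71 = 68.2.
Round up: n₁ = 69, giving n₂ = ⌈2.5 × 69⌉ = ⌈172.5⌉ = 173.

n₁ = 69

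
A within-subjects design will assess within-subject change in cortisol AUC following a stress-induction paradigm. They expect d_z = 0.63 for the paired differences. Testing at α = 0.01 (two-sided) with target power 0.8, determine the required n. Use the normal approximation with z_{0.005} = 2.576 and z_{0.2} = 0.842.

n = 30 pairs

For a paired (one-sample on differences) test: n = ((z_{α/2} + z_β) / d)².
z_{α/2} + z_β = 2.576 + 0.842 = 3.418.
n = (3.418 / 0.63)² = 5.425² = 29.43.
Round up.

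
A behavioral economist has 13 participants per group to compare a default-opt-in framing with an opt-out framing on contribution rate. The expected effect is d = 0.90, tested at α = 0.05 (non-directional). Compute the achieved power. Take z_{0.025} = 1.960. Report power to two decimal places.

power ≈ 0.63

For two equal groups, power = Φ(d·√(n/2) − z_{α/2}).
d·√(n/2) = 0.90 × √(13/2) = 0.90 × 2.550 = 2.295.
z_β = 2.295 − 1.960 = 0.335.
Power = Φ(0.335) = 0.631.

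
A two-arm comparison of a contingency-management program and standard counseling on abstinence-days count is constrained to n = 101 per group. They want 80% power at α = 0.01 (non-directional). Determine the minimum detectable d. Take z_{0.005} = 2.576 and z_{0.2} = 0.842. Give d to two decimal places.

For two independent groups of n = 101 each: d_min = (z_{α/2} + z_β)·√(2/n).
z-sum = 2.576 + 0.842 = 3.418.
d_min = 3.418 × √(2/101) = 3.418 × 0.1407 = 0.481.

d_min ≈ 0.48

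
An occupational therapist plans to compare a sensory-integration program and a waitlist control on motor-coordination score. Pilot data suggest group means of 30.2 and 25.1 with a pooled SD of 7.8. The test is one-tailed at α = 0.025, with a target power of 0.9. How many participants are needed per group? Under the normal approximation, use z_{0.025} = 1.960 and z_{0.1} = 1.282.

n = 50 per group

Cohen's d = |M₁ − M₂| / SD_pooled = |30.2 − 25.1| / 7.8 = 5.1 / 7.8 = 0.654.
For two independent groups with equal n: n = 2·((z_{α} + z_β) / d)².
z_{α} + z_β = 1.960 + 1.282 = 3.242.
n = 2 × (3.242 / 0.654)² = 2 × 4.957² = 2 × 24.57 = 49.1.
Round up to the next whole participant.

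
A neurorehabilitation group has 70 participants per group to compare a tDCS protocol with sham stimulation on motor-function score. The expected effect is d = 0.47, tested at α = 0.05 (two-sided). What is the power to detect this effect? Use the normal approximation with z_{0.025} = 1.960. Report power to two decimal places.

power ≈ 0.79

For two equal groups, power = Φ(d·√(n/2) − z_{α/2}).
d·√(n/2) = 0.47 × √(70/2) = 0.47 × 5.916 = 2.781.
z_β = 2.781 − 1.960 = 0.821.
Power = Φ(0.821) = 0.794.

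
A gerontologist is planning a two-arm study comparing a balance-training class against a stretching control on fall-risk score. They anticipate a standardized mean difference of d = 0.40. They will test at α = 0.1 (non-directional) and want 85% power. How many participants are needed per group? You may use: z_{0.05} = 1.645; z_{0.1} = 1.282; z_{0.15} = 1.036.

n = 90 per group

For two independent groups with equal n: n = 2·((z_{α/2} + z_β) / d)².
z_{α/2} + z_β = 1.645 + 1.036 = 2.681.
n = 2 × (2.681 / 0.40)² = 2 × 6.702² = 2 × 44.92 = 89.8.
Round up to the next whole participant.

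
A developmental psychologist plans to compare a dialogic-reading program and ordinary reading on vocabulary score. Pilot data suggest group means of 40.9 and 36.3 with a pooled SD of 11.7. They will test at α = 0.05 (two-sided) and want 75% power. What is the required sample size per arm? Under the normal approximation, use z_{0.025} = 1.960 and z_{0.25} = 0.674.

Cohen's d = |M₁ − M₂| / SD_pooled = |40.9 − 36.3| / 11.7 = 4.6 / 11.7 = 0.393.
For two independent groups with equal n: n = 2·((z_{α/2} + z_β) / d)².
z_{α/2} + z_β = 1.960 + 0.674 = 2.634.
n = 2 × (2.634 / 0.393)² = 2 × 6.702² = 2 × 44.92 = 89.8.
Round up to the next whole participant.

n = 90 per group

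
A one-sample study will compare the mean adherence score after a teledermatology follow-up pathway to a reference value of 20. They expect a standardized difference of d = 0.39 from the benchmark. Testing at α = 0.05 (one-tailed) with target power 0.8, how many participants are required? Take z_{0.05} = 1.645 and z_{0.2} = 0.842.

For a one-sample test: n = ((z_{α} + z_β) / d)².
z_{α} + z_β = 1.645 + 0.842 = 2.487.
n = (2.487 / 0.39)² = 6.377² = 40.67.
Round up.

n = 41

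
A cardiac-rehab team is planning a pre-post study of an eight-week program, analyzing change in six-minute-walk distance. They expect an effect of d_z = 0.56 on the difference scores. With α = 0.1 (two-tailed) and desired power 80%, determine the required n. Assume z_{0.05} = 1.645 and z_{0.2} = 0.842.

For a paired (one-sample on differences) test: n = ((z_{α/2} + z_β) / d)².
z_{α/2} + z_β = 1.645 + 0.842 = 2.487.
n = (2.487 / 0.56)² = 4.441² = 19.72.
Round up.

n = 20 pairs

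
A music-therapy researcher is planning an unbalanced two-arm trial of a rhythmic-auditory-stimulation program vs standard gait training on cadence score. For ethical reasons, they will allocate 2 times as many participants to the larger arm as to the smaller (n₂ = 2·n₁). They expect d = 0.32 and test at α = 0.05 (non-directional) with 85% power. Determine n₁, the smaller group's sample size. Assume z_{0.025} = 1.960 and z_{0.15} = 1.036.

n₁ = 132

With allocation ratio k = n₂/n₁ = 2, Var(x̄₁−x̄₂) = σ²(1/n₁ + 1/(k·n₁)) = σ²·(k+1)/(k·n₁).
So n₁ = (1 + 1/k)·((z_{α/2} + z_β)/d)² = 1.500 × (2.996/0.32)².
n₁ = 1.500 × 87.66 = 131.5.
Round up: n₁ = 132, giving n₂ = 2 × 132 = 264.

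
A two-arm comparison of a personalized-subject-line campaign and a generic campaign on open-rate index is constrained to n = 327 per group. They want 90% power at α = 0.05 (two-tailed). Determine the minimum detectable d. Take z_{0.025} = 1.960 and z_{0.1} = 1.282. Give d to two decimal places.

d_min ≈ 0.25

For two independent groups of n = 327 each: d_min = (z_{α/2} + z_β)·√(2/n).
z-sum = 1.960 + 1.282 = 3.242.
d_min = 3.242 × √(2/327) = 3.242 × 0.0782 = 0.254.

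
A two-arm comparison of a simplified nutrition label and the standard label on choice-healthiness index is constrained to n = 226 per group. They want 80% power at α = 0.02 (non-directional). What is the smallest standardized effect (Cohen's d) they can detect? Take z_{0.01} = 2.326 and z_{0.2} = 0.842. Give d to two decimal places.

d_min ≈ 0.30

For two independent groups of n = 226 each: d_min = (z_{α/2} + z_β)·√(2/n).
z-sum = 2.326 + 0.842 = 3.168.
d_min = 3.168 × √(2/226) = 3.168 × 0.0941 = 0.298.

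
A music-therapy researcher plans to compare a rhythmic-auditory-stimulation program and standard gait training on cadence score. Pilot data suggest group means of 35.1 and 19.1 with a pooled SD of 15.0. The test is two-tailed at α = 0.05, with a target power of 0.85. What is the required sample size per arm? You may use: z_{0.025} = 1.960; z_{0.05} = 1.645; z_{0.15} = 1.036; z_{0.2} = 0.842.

Cohen's d = |M₁ − M₂| / SD_pooled = |35.1 − 19.1| / 15.0 = 16.0 / 15.0 = 1.067.
For two independent groups with equal n: n = 2·((z_{α/2} + z_β) / d)².
z_{α/2} + z_β = 1.960 + 1.036 = 2.996.
n = 2 × (2.996 / 1.067)² = 2 × 2.808² = 2 × 7.88 = 15.8.
Round up to the next whole participant.

n = 16 per group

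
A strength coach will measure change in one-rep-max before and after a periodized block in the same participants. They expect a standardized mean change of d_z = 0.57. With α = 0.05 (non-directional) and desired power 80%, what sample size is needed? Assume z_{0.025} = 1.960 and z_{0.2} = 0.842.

For a paired (one-sample on differences) test: n = ((z_{α/2} + z_β) / d)².
z_{α/2} + z_β = 1.960 + 0.842 = 2.802.
n = (2.802 / 0.57)² = 4.916² = 24.16.
Round up.

n = 25 pairs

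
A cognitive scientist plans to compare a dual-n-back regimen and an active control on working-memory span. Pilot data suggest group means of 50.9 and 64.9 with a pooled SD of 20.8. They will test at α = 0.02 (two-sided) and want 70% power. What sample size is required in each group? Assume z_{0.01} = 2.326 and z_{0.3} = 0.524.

n = 36 per group

Cohen's d = |M₁ − M₂| / SD_pooled = |50.9 − 64.9| / 20.8 = 14.0 / 20.8 = 0.673.
For two independent groups with equal n: n = 2·((z_{α/2} + z_β) / d)².
z_{α/2} + z_β = 2.326 + 0.524 = 2.850.
n = 2 × (2.850 / 0.673)² = 2 × 4.235² = 2 × 17.93 = 35.9.
Round up to the next whole participant.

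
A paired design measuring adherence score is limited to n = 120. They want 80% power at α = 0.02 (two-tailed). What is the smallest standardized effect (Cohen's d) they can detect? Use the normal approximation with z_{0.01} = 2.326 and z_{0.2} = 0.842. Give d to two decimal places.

d_min ≈ 0.29

For a single sample (or paired design) of n = 120: d_min = (z_{α/2} + z_β)/√n.
z-sum = 2.326 + 0.842 = 3.168.
d_min = 3.168 / √120 = 3.168 / 10.954 = 0.289.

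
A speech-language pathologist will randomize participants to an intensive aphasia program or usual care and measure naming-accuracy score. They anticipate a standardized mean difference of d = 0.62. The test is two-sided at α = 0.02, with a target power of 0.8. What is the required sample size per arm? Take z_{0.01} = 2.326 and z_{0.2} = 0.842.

n = 53 per group

For two independent groups with equal n: n = 2·((z_{α/2} + z_β) / d)².
z_{α/2} + z_β = 2.326 + 0.842 = 3.168.
n = 2 × (3.168 / 0.62)² = 2 × 5.110² = 2 × 26.11 = 52.2.
Round up to the next whole participant.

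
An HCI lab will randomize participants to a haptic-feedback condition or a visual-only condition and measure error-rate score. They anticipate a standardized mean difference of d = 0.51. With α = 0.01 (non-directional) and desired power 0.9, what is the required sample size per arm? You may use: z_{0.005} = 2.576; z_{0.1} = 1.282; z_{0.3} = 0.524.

For two independent groups with equal n: n = 2·((z_{α/2} + z_β) / d)².
z_{α/2} + z_β = 2.576 + 1.282 = 3.858.
n = 2 × (3.858 / 0.51)² = 2 × 7.565² = 2 × 57.22 = 114.4.
Round up to the next whole participant.

n = 115 per group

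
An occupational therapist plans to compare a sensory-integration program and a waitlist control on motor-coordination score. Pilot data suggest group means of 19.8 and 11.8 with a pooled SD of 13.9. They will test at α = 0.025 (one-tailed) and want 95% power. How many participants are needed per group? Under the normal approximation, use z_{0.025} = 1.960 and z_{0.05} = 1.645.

Cohen's d = |M₁ − M₂| / SD_pooled = |19.8 − 11.8| / 13.9 = 8.0 / 13.9 = 0.576.
For two independent groups with equal n: n = 2·((z_{α} + z_β) / d)².
z_{α} + z_β = 1.960 + 1.645 = 3.605.
n = 2 × (3.605 / 0.576)² = 2 × 6.259² = 2 × 39.17 = 78.3.
Round up to the next whole participant.

n = 79 per group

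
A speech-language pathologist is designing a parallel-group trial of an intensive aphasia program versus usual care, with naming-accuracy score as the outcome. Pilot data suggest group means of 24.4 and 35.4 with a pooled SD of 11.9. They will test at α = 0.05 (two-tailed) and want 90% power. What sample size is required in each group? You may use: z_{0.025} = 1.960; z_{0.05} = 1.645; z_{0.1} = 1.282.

n = 25 per group

Cohen's d = |M₁ − M₂| / SD_pooled = |24.4 − 35.4| / 11.9 = 11.0 / 11.9 = 0.924.
For two independent groups with equal n: n = 2·((z_{α/2} + z_β) / d)².
z_{α/2} + z_β = 1.960 + 1.282 = 3.242.
n = 2 × (3.242 / 0.924)² = 2 × 3.509² = 2 × 12.31 = 24.6.
Round up to the next whole participant.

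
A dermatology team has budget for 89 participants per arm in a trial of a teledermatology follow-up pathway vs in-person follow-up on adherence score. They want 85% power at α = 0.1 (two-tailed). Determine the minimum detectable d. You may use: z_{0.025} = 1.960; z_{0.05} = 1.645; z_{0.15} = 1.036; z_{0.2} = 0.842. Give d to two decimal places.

d_min ≈ 0.40

For two independent groups of n = 89 each: d_min = (z_{α/2} + z_β)·√(2/n).
z-sum = 1.645 + 1.036 = 2.681.
d_min = 2.681 × √(2/89) = 2.681 × 0.1499 = 0.402.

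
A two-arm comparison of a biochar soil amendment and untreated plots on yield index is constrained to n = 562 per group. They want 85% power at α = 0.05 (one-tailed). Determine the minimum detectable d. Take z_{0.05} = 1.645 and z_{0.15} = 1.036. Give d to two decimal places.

d_min ≈ 0.16

For two independent groups of n = 562 each: d_min = (z_{α} + z_β)·√(2/n).
z-sum = 1.645 + 1.036 = 2.681.
d_min = 2.681 × √(2/562) = 2.681 × 0.0597 = 0.160.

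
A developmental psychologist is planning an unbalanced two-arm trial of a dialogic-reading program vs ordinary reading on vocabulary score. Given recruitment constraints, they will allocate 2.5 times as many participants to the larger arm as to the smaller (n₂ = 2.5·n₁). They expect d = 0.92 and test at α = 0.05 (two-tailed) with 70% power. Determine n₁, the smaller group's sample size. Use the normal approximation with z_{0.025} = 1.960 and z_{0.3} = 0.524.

n₁ = 11

With allocation ratio k = n₂/n₁ = 2.5, Var(x̄₁−x̄₂) = σ²(1/n₁ + 1/(k·n₁)) = σ²·(k+1)/(k·n₁).
So n₁ = (1 + 1/k)·((z_{α/2} + z_β)/d)² = 1.400 × (2.484/0.92)².
n₁ = 1.400 × 7.29 = 10.2.
Round up: n₁ = 11, giving n₂ = ⌈2.5 × 11⌉ = ⌈27.5⌉ = 28.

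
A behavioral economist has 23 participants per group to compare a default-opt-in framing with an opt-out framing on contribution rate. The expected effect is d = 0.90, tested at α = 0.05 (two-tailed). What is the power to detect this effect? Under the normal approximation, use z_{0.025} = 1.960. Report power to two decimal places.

For two equal groups, power = Φ(d·√(n/2) − z_{α/2}).
d·√(n/2) = 0.90 × √(23/2) = 0.90 × 3.391 = 3.052.
z_β = 3.052 − 1.960 = 1.092.
Power = Φ(1.092) = 0.863.

power ≈ 0.86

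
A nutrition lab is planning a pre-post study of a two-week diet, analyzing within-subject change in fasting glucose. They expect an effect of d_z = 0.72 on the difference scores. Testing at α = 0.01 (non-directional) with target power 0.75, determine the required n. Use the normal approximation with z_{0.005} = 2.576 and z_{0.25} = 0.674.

n = 21 pairs

For a paired (one-sample on differences) test: n = ((z_{α/2} + z_β) / d)².
z_{α/2} + z_β = 2.576 + 0.674 = 3.250.
n = (3.250 / 0.72)² = 4.514² = 20.38.
Round up.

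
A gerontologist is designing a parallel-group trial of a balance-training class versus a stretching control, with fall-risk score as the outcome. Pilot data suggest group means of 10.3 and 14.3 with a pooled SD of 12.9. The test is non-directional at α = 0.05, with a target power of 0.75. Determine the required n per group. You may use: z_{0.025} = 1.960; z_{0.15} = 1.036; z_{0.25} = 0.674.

Cohen's d = |M₁ − M₂| / SD_pooled = |10.3 − 14.3| / 12.9 = 4.0 / 12.9 = 0.310.
For two independent groups with equal n: n = 2·((z_{α/2} + z_β) / d)².
z_{α/2} + z_β = 1.960 + 0.674 = 2.634.
n = 2 × (2.634 / 0.310)² = 2 × 8.497² = 2 × 72.20 = 144.4.
Round up to the next whole participant.

n = 145 per group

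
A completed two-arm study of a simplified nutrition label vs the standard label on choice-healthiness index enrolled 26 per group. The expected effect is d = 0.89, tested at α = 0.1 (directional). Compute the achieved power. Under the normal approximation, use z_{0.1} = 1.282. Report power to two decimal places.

For two equal groups, power = Φ(d·√(n/2) − z_{α}).
d·√(n/2) = 0.89 × √(26/2) = 0.89 × 3.606 = 3.209.
z_β = 3.209 − 1.282 = 1.927.
Power = Φ(1.927) = 0.973.

power ≈ 0.97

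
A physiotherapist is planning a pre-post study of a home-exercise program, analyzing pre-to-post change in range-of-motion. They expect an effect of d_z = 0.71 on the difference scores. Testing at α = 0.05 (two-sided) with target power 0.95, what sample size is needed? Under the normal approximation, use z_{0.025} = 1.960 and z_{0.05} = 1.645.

n = 26 pairs

For a paired (one-sample on differences) test: n = ((z_{α/2} + z_β) / d)².
z_{α/2} + z_β = 1.960 + 1.645 = 3.605.
n = (3.605 / 0.71)² = 5.077² = 25.78.
Round up.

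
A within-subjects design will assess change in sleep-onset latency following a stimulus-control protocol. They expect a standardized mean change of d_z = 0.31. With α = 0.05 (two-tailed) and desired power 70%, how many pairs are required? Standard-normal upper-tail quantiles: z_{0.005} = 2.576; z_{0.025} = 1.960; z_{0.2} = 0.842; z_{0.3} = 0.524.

n = 65 pairs

For a paired (one-sample on differences) test: n = ((z_{α/2} + z_β) / d)².
z_{α/2} + z_β = 1.960 + 0.524 = 2.484.
n = (2.484 / 0.31)² = 8.013² = 64.21.
Round up.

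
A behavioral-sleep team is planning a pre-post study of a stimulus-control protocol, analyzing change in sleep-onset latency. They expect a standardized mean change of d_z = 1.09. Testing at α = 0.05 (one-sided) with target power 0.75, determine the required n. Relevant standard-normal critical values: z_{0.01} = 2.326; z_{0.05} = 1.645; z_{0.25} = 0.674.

n = 5 pairs

For a paired (one-sample on differences) test: n = ((z_{α} + z_β) / d)².
z_{α} + z_β = 1.645 + 0.674 = 2.319.
n = (2.319 / 1.09)² = 2.128² = 4.53.
Round up.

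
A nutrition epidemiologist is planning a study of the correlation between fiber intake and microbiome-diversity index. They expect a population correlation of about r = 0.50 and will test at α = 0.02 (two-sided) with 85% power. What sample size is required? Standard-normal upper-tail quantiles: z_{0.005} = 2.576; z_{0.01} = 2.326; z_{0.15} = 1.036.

Fisher's z: C = ½·ln((1+r)/(1−r)) = ½·ln(3.0000) = 0.5493.
n = ((z_{α/2} + z_β)/C)² + 3.
(2.326 + 1.036) / 0.5493 = 3.362 / 0.5493 = 6.121.
n = 6.121² + 3 = 37.46 + 3 = 40.5.
Round up.

n = 41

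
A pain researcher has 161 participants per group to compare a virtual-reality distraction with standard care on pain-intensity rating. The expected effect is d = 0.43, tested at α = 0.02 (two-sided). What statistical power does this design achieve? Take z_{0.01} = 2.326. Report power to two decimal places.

power ≈ 0.94

For two equal groups, power = Φ(d·√(n/2) − z_{α/2}).
d·√(n/2) = 0.43 × √(161/2) = 0.43 × 8.972 = 3.858.
z_β = 3.858 − 2.326 = 1.532.
Power = Φ(1.532) = 0.937.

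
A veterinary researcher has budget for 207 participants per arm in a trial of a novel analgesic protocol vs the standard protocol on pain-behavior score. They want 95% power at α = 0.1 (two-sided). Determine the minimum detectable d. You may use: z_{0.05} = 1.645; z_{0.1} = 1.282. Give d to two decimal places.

d_min ≈ 0.32

For two independent groups of n = 207 each: d_min = (z_{α/2} + z_β)·√(2/n).
z-sum = 1.645 + 1.645 = 3.290.
d_min = 3.290 × √(2/207) = 3.290 × 0.0983 = 0.323.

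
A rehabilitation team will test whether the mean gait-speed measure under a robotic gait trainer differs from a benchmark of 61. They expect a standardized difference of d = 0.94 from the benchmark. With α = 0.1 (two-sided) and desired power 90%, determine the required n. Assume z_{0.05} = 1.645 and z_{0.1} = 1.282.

For a one-sample test: n = ((z_{α/2} + z_β) / d)².
z_{α/2} + z_β = 1.645 + 1.282 = 2.927.
n = (2.927 / 0.94)² = 3.114² = 9.70.
Round up.

n = 10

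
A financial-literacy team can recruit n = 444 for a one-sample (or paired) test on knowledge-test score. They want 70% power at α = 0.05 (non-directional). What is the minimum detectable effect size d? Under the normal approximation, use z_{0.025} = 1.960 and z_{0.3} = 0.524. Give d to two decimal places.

d_min ≈ 0.12

For a single sample (or paired design) of n = 444: d_min = (z_{α/2} + z_β)/√n.
z-sum = 1.960 + 0.524 = 2.484.
d_min = 2.484 / √444 = 2.484 / 21.071 = 0.118.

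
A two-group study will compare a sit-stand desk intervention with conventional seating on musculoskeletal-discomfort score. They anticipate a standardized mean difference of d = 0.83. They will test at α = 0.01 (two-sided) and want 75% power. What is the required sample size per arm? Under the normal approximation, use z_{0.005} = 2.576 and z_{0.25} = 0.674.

n = 31 per group

For two independent groups with equal n: n = 2·((z_{α/2} + z_β) / d)².
z_{α/2} + z_β = 2.576 + 0.674 = 3.250.
n = 2 × (3.250 / 0.83)² = 2 × 3.916² = 2 × 15.33 = 30.7.
Round up to the next whole participant.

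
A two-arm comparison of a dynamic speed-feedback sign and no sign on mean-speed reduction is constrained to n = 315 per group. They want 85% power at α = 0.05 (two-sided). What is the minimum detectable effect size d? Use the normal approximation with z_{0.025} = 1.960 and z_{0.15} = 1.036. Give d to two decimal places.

For two independent groups of n = 315 each: d_min = (z_{α/2} + z_β)·√(2/n).
z-sum = 1.960 + 1.036 = 2.996.
d_min = 2.996 × √(2/315) = 2.996 × 0.0797 = 0.239.

d_min ≈ 0.24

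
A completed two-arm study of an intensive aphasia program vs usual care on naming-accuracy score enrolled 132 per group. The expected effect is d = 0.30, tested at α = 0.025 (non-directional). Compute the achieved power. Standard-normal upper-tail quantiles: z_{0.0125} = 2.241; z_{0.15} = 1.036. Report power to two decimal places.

For two equal groups, power = Φ(d·√(n/2) − z_{α/2}).
d·√(n/2) = 0.30 × √(132/2) = 0.30 × 8.124 = 2.437.
z_β = 2.437 − 2.241 = 0.196.
Power = Φ(0.196) = 0.578.

power ≈ 0.58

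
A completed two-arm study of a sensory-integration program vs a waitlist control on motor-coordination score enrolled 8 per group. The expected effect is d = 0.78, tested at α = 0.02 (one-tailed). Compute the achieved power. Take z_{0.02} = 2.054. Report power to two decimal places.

For two equal groups, power = Φ(d·√(n/2) − z_{α}).
d·√(n/2) = 0.78 × √(8/2) = 0.78 × 2.000 = 1.560.
z_β = 1.560 − 2.054 = -0.494.
Power = Φ(-0.494) = 0.311.

power ≈ 0.31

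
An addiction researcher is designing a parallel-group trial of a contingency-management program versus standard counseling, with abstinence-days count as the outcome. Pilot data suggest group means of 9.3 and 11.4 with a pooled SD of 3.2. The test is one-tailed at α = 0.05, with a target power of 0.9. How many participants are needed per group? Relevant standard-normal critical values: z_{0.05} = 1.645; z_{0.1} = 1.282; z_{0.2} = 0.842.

Cohen's d = |M₁ − M₂| / SD_pooled = |9.3 − 11.4| / 3.2 = 2.1 / 3.2 = 0.656.
For two independent groups with equal n: n = 2·((z_{α} + z_β) / d)².
z_{α} + z_β = 1.645 + 1.282 = 2.927.
n = 2 × (2.927 / 0.656)² = 2 × 4.462² = 2 × 19.91 = 39.8.
Round up to the next whole participant.

n = 40 per group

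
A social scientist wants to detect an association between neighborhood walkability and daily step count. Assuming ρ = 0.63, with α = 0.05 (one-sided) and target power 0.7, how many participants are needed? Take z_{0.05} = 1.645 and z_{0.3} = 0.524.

Fisher's z: C = ½·ln((1+r)/(1−r)) = ½·ln(4.4054) = 0.7414.
n = ((z_{α} + z_β)/C)² + 3.
(1.645 + 0.524) / 0.7414 = 2.169 / 0.7414 = 2.926.
n = 2.926² + 3 = 8.56 + 3 = 11.6.
Round up.

n = 12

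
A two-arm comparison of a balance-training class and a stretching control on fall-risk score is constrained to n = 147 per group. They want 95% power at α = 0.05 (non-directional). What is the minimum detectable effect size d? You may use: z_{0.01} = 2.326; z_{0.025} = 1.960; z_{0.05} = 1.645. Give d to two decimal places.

For two independent groups of n = 147 each: d_min = (z_{α/2} + z_β)·√(2/n).
z-sum = 1.960 + 1.645 = 3.605.
d_min = 3.605 × √(2/147) = 3.605 × 0.1166 = 0.420.

d_min ≈ 0.42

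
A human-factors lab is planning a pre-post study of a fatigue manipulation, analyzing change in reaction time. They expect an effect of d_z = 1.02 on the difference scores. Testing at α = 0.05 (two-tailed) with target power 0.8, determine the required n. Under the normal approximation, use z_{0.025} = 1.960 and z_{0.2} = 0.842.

n = 8 pairs

For a paired (one-sample on differences) test: n = ((z_{α/2} + z_β) / d)².
z_{α/2} + z_β = 1.960 + 0.842 = 2.802.
n = (2.802 / 1.02)² = 2.747² = 7.55.
Round up.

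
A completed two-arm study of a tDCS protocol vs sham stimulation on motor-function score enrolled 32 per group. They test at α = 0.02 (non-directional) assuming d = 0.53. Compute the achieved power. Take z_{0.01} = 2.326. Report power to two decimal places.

For two equal groups, power = Φ(d·√(n/2) − z_{α/2}).
d·√(n/2) = 0.53 × √(32/2) = 0.53 × 4.000 = 2.120.
z_β = 2.120 − 2.326 = -0.206.
Power = Φ(-0.206) = 0.418.

power ≈ 0.42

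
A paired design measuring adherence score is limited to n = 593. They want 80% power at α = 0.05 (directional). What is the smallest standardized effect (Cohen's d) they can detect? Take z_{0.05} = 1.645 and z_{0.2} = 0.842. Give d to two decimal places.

For a single sample (or paired design) of n = 593: d_min = (z_{α} + z_β)/√n.
z-sum = 1.645 + 0.842 = 2.487.
d_min = 2.487 / √593 = 2.487 / 24.352 = 0.102.

d_min ≈ 0.10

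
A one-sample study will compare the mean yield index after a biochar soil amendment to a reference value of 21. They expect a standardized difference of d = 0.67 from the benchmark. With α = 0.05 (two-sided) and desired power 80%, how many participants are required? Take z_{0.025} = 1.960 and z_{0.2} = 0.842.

n = 18

For a one-sample test: n = ((z_{α/2} + z_β) / d)².
z_{α/2} + z_β = 1.960 + 0.842 = 2.802.
n = (2.802 / 0.67)² = 4.182² = 17.49.
Round up.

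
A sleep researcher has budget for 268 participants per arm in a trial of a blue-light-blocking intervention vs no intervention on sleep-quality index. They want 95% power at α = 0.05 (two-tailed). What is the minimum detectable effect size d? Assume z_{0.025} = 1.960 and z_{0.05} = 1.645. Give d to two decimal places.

For two independent groups of n = 268 each: d_min = (z_{α/2} + z_β)·√(2/n).
z-sum = 1.960 + 1.645 = 3.605.
d_min = 3.605 × √(2/268) = 3.605 × 0.0864 = 0.311.

d_min ≈ 0.31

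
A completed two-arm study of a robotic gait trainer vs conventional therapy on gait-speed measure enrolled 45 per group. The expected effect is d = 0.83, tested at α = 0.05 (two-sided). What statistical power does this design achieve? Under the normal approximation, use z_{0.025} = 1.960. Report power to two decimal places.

power ≈ 0.98

For two equal groups, power = Φ(d·√(n/2) − z_{α/2}).
d·√(n/2) = 0.83 × √(45/2) = 0.83 × 4.743 = 3.937.
z_β = 3.937 − 1.960 = 1.977.
Power = Φ(1.977) = 0.976.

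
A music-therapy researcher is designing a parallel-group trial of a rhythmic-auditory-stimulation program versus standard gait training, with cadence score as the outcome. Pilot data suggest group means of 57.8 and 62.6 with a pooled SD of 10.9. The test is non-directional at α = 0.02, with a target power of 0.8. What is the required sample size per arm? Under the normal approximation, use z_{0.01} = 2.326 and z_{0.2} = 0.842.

Cohen's d = |M₁ − M₂| / SD_pooled = |57.8 − 62.6| / 10.9 = 4.8 / 10.9 = 0.440.
For two independent groups with equal n: n = 2·((z_{α/2} + z_β) / d)².
z_{α/2} + z_β = 2.326 + 0.842 = 3.168.
n = 2 × (3.168 / 0.440)² = 2 × 7.200² = 2 × 51.84 = 103.7.
Round up to the next whole participant.

n = 104 per group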